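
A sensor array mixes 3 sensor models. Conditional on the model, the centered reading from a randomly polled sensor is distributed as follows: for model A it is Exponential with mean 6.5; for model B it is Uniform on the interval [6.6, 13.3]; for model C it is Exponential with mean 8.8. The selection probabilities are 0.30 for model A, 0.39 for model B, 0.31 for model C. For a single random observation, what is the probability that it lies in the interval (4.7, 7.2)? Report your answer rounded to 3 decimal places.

Conditional on each model, P(4.7 < X < 7.2): A: 0.154936; B: 0.0895522; C: 0.144969.
By total probability, P(4.7 < X < 7.2) = 0.3·0.154936 + 0.39·0.0895522 + 0.31·0.144969 = 0.126347.

0.126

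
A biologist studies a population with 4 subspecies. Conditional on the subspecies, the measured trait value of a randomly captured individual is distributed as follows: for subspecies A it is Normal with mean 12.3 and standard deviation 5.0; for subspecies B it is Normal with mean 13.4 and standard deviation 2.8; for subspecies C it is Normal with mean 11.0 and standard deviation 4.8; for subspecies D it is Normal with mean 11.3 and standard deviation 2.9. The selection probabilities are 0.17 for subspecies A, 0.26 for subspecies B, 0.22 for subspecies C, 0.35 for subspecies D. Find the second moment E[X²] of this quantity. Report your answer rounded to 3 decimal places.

For each component E[X²] = Var + (mean)², giving A: 176.29; B: 187.4; C: 144.04; D: 136.1.
Overall E[X²] = 0.17·176.29 + 0.26·187.4 + 0.22·144.04 + 0.35·136.1 = 158.017.

158.017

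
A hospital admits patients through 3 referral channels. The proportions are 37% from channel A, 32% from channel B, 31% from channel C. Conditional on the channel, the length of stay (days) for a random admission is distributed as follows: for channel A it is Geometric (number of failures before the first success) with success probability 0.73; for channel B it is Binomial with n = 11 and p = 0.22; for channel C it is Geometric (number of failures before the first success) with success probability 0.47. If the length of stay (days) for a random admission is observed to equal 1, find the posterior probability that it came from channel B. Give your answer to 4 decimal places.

0.3007

Likelihoods P(X=1 | ·): A: 0.1971; B: 0.201726; C: 0.2491.
Posterior ∝ prior × likelihood. Numerator for B: 0.32·0.201726 = 0.0645522.
Normalizing constant: 0.37·0.1971 + 0.32·0.201726 + 0.31·0.2491 = 0.2147.
P(B | observation) = 0.0645522 / 0.2147 = 0.300662.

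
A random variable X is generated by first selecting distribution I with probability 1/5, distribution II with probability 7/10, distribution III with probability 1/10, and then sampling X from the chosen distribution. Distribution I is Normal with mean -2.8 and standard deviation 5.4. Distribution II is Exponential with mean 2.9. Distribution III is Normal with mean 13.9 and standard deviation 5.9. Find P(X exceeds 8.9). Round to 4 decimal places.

0.1157

Conditional on each component, P(X > 8.9): I: 0.0151301; II: 0.0464692; III: 0.80163.
By total probability, P(X > 8.9) = 0.2·0.0151301 + 0.7·0.0464692 + 0.1·0.80163 = 0.115717.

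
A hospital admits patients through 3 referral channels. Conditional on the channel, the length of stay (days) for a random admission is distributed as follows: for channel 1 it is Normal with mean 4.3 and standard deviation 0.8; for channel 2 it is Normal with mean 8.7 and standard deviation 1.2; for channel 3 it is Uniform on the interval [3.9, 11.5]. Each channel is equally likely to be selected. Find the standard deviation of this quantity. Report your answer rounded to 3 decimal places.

Per component, 1: μ=4.3, E[X²]=19.13; 2: μ=8.7, E[X²]=77.13; 3: μ=7.7, E[X²]=64.1033.
E[X] = 0.333333·4.3 + 0.333333·8.7 + 0.333333·7.7 = 6.9.
E[X²] = 0.333333·19.13 + 0.333333·77.13 + 0.333333·64.1033 = 53.4544.
Var(X) = E[X²] − (E[X])² = 53.4544 − 47.61 = 5.84444.
SD(X) = √5.84444 = 2.41753.

2.418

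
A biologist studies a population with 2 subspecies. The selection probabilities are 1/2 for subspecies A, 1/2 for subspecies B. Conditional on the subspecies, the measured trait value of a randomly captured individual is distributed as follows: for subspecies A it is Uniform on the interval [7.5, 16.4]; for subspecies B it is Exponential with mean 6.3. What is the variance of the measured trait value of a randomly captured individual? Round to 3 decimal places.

31.126

Per component, A: μ=11.95, E[X²]=149.403; B: μ=6.3, E[X²]=79.38.
E[X] = 0.5·11.95 + 0.5·6.3 = 9.125.
E[X²] = 0.5·149.403 + 0.5·79.38 = 114.392.
Var(X) = E[X²] − (E[X])² = 114.392 − 83.2656 = 31.126.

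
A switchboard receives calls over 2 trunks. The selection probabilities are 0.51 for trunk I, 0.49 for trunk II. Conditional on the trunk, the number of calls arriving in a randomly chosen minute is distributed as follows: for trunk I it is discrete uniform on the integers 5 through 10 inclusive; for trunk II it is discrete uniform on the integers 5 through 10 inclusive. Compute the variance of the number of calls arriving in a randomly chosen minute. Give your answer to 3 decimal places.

Per component, I: μ=7.5, E[X²]=59.1667; II: μ=7.5, E[X²]=59.1667.
E[X] = 0.51·7.5 + 0.49·7.5 = 7.5.
E[X²] = 0.51·59.1667 + 0.49·59.1667 = 59.1667.
Var(X) = E[X²] − (E[X])² = 59.1667 − 56.25 = 2.91667.

2.917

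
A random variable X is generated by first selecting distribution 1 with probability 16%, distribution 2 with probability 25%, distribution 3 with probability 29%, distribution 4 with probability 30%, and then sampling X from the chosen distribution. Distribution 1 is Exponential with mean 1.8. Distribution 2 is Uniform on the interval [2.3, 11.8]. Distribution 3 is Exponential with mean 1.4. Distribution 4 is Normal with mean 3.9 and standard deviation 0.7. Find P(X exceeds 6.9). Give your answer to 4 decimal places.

0.1345

Conditional on each component, P(X > 6.9): 1: 0.0216374; 2: 0.515789; 3: 0.00723683; 4: 9.10765e-06.
By total probability, P(X > 6.9) = 0.16·0.0216374 + 0.25·0.515789 + 0.29·0.00723683 + 0.3·9.10765e-06 = 0.134511.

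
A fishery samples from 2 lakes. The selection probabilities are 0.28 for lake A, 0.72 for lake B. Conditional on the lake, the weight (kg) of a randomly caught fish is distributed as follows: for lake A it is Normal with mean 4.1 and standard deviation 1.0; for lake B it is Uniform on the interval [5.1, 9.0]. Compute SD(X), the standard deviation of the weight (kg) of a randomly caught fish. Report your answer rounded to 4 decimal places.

1.7167

Per component, A: μ=4.1, E[X²]=17.81; B: μ=7.05, E[X²]=50.97.
E[X] = 0.28·4.1 + 0.72·7.05 = 6.224.
E[X²] = 0.28·17.81 + 0.72·50.97 = 41.6852.
Var(X) = E[X²] − (E[X])² = 41.6852 − 38.7382 = 2.94702.
SD(X) = √2.94702 = 1.71669.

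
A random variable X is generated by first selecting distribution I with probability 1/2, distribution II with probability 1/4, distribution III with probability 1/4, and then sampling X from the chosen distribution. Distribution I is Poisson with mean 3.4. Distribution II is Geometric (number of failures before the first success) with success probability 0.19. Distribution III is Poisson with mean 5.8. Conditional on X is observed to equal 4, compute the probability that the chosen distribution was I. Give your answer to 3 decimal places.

0.623

Likelihoods P(X=4 | ·): I: 0.185825; II: 0.0817888; III: 0.142755.
Posterior ∝ prior × likelihood. Numerator for I: 0.5·0.185825 = 0.0929123.
Normalizing constant: 0.5·0.185825 + 0.25·0.0817888 + 0.25·0.142755 = 0.149048.
P(I | observation) = 0.0929123 / 0.149048 = 0.62337.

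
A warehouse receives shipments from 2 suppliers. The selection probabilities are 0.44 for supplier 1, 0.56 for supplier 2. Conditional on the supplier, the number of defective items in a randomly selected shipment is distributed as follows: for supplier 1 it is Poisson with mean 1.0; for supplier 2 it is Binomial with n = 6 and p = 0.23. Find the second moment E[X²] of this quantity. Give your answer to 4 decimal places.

For each component E[X²] = Var + (mean)², giving 1: 2; 2: 2.967.
Overall E[X²] = 0.44·2 + 0.56·2.967 = 2.54152.

2.5415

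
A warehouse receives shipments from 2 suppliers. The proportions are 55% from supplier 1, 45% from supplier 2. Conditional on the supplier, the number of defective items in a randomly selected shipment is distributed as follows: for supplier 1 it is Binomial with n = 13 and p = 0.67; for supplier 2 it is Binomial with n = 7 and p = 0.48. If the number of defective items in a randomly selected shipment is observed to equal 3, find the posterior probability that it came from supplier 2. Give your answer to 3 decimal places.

0.994

Likelihoods P(X=3 | ·): 1: 0.00131744; 2: 0.283012.
Posterior ∝ prior × likelihood. Numerator for 2: 0.45·0.283012 = 0.127355.
Normalizing constant: 0.55·0.00131744 + 0.45·0.283012 = 0.12808.
P(2 | observation) = 0.127355 / 0.12808 = 0.994343.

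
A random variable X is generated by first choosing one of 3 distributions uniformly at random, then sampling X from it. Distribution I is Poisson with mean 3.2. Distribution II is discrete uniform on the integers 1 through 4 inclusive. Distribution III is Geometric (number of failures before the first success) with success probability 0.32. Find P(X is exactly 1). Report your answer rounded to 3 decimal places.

0.199

Conditional on each component, P(X = 1): I: 0.130439; II: 0.25; III: 0.2176.
By total probability, P(X = 1) = 0.333333·0.130439 + 0.333333·0.25 + 0.333333·0.2176 = 0.199346.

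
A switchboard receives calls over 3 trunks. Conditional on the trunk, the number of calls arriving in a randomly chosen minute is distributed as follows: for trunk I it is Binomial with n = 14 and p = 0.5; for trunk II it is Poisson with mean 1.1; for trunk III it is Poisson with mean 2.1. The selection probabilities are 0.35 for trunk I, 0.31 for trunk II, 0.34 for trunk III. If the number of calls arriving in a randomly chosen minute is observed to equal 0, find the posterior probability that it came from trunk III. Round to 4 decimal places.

0.2874

Likelihoods P(X=0 | ·): I: 6.10352e-05; II: 0.332871; III: 0.122456.
Posterior ∝ prior × likelihood. Numerator for III: 0.34·0.122456 = 0.0416352.
Normalizing constant: 0.35·6.10352e-05 + 0.31·0.332871 + 0.34·0.122456 = 0.144847.
P(III | observation) = 0.0416352 / 0.144847 = 0.287443.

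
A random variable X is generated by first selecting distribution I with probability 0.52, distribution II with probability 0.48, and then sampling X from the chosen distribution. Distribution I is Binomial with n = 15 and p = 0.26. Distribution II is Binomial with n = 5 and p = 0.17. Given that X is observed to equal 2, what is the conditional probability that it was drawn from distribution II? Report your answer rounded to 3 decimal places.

Likelihoods P(X=2 | ·): I: 0.141628; II: 0.165246.
Posterior ∝ prior × likelihood. Numerator for II: 0.48·0.165246 = 0.0793183.
Normalizing constant: 0.52·0.141628 + 0.48·0.165246 = 0.152965.
P(II | observation) = 0.0793183 / 0.152965 = 0.51854.

0.519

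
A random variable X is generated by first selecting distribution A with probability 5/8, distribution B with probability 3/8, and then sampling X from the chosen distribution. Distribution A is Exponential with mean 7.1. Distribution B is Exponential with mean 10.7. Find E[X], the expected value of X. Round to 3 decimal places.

Component means — A: 7.1; B: 10.7.
E[X] = 0.625·7.1 + 0.375·10.7 = 8.45.

8.450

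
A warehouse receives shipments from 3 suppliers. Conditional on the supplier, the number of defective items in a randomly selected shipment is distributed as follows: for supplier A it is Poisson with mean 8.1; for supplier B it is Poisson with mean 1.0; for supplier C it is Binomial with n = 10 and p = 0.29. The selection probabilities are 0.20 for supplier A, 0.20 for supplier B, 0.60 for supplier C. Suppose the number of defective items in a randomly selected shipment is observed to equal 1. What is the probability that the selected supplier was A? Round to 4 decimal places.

0.0032

Likelihoods P(X=1 | ·): A: 0.00245867; B: 0.367879; C: 0.132961.
Posterior ∝ prior × likelihood. Numerator for A: 0.2·0.00245867 = 0.000491733.
Normalizing constant: 0.2·0.00245867 + 0.2·0.367879 + 0.6·0.132961 = 0.153844.
P(A | observation) = 0.000491733 / 0.153844 = 0.00319631.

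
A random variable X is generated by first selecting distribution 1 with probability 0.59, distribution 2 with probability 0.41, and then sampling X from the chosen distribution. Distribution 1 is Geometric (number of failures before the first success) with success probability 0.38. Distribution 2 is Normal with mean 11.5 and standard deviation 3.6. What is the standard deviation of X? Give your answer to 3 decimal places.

5.604

Per component, 1: μ=1.63158, E[X²]=6.95568; 2: μ=11.5, E[X²]=145.21.
E[X] = 0.59·1.63158 + 0.41·11.5 = 5.67763.
E[X²] = 0.59·6.95568 + 0.41·145.21 = 63.64.
Var(X) = E[X²] − (E[X])² = 63.64 − 32.2355 = 31.4045.
SD(X) = √31.4045 = 5.60397.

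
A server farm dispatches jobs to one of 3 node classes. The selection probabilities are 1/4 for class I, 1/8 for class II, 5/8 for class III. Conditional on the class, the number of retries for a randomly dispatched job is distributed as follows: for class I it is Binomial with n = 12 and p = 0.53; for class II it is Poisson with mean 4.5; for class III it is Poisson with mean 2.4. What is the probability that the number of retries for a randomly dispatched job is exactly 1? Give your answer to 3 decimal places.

0.143

Conditional on each class, P(X = 1): I: 0.00157229; II: 0.0499905; III: 0.217723.
By total probability, P(X = 1) = 0.25·0.00157229 + 0.125·0.0499905 + 0.625·0.217723 = 0.142719.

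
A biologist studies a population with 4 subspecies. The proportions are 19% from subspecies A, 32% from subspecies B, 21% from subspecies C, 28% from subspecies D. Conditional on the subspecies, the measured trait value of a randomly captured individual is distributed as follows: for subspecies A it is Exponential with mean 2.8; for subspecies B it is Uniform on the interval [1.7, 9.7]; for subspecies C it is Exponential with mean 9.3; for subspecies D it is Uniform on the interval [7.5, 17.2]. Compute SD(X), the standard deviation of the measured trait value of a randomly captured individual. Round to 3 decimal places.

5.999

Per component, A: μ=2.8, E[X²]=15.68; B: μ=5.7, E[X²]=37.8233; C: μ=9.3, E[X²]=172.98; D: μ=12.35, E[X²]=160.363.
E[X] = 0.19·2.8 + 0.32·5.7 + 0.21·9.3 + 0.28·12.35 = 7.767.
E[X²] = 0.19·15.68 + 0.32·37.8233 + 0.21·172.98 + 0.28·160.363 = 96.3102.
Var(X) = E[X²] − (E[X])² = 96.3102 − 60.3263 = 35.9839.
SD(X) = √35.9839 = 5.99866.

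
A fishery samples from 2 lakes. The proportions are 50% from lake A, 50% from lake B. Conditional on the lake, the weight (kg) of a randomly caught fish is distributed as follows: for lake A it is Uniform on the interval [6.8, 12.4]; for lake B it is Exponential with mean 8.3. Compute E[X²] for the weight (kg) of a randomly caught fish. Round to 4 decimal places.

For each component E[X²] = Var + (mean)², giving A: 94.7733; B: 137.78.
Overall E[X²] = 0.5·94.7733 + 0.5·137.78 = 116.277.

116.2767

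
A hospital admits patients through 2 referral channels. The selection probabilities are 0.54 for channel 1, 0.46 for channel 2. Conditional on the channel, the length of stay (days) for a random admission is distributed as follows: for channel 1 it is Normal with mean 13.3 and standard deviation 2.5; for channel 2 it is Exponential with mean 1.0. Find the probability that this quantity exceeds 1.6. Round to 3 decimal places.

0.633

Conditional on each channel, P(X > 1.6): 1: 0.999999; 2: 0.201897.
By total probability, P(X > 1.6) = 0.54·0.999999 + 0.46·0.201897 = 0.632872.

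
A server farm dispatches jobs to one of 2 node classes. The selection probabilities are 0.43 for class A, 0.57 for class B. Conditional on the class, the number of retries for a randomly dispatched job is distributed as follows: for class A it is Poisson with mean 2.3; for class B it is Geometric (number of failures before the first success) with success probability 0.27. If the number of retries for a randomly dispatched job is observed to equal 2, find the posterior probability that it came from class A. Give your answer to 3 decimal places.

0.582

Likelihoods P(X=2 | ·): A: 0.265185; B: 0.143883.
Posterior ∝ prior × likelihood. Numerator for A: 0.43·0.265185 = 0.114029.
Normalizing constant: 0.43·0.265185 + 0.57·0.143883 = 0.196043.
P(A | observation) = 0.114029 / 0.196043 = 0.581656.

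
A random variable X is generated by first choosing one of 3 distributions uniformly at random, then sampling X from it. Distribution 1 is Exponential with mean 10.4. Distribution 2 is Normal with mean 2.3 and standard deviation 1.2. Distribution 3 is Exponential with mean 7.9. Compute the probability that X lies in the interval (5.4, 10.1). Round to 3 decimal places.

0.149

Conditional on each component, P(5.4 < X < 10.1): 1: 0.216332; 2: 0.00489254; 3: 0.226365.
By total probability, P(5.4 < X < 10.1) = 0.333333·0.216332 + 0.333333·0.00489254 + 0.333333·0.226365 = 0.149196.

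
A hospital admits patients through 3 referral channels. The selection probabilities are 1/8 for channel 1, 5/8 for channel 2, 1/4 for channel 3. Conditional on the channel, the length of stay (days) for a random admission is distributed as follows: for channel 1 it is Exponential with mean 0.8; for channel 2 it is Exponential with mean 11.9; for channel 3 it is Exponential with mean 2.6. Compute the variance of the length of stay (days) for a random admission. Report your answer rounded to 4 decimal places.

Per component, 1: μ=0.8, E[X²]=1.28; 2: μ=11.9, E[X²]=283.22; 3: μ=2.6, E[X²]=13.52.
E[X] = 0.125·0.8 + 0.625·11.9 + 0.25·2.6 = 8.1875.
E[X²] = 0.125·1.28 + 0.625·283.22 + 0.25·13.52 = 180.553.
Var(X) = E[X²] − (E[X])² = 180.553 − 67.0352 = 113.517.

113.5173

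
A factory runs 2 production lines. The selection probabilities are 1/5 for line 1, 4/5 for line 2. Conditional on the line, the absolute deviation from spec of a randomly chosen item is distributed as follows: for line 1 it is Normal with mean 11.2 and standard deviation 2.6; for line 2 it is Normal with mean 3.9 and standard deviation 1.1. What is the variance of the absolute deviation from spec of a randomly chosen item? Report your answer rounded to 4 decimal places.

Per component, 1: μ=11.2, E[X²]=132.2; 2: μ=3.9, E[X²]=16.42.
E[X] = 0.2·11.2 + 0.8·3.9 = 5.36.
E[X²] = 0.2·132.2 + 0.8·16.42 = 39.576.
Var(X) = E[X²] − (E[X])² = 39.576 − 28.7296 = 10.8464.

10.8464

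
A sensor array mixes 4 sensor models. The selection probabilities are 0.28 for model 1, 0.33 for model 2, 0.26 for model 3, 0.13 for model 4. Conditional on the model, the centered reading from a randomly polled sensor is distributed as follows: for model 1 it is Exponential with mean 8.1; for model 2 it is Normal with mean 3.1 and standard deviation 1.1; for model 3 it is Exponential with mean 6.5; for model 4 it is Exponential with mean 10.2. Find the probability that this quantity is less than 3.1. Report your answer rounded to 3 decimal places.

0.387

Conditional on each model, P(X < 3.1): 1: 0.317993; 2: 0.5; 3: 0.37931; 4: 0.262081.
By total probability, P(X < 3.1) = 0.28·0.317993 + 0.33·0.5 + 0.26·0.37931 + 0.13·0.262081 = 0.386729.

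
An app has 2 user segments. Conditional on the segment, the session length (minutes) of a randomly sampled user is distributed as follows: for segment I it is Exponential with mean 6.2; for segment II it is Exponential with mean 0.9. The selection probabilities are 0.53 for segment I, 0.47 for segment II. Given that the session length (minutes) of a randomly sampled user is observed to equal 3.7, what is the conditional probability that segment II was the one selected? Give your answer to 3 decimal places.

0.154

Likelihoods f(3.7 | ·): I: 0.088804; II: 0.0182106.
Posterior ∝ prior × likelihood. Numerator for II: 0.47·0.0182106 = 0.00855899.
Normalizing constant: 0.53·0.088804 + 0.47·0.0182106 = 0.0556251.
P(II | observation) = 0.00855899 / 0.0556251 = 0.153869.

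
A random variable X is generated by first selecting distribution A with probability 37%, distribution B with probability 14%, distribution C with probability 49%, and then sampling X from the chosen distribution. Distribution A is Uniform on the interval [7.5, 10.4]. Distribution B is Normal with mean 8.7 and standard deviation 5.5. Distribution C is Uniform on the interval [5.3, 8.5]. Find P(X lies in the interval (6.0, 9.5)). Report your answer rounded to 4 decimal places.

Conditional on each component, P(6.0 < X < 9.5): A: 0.689655; B: 0.246079; C: 0.78125.
By total probability, P(6.0 < X < 9.5) = 0.37·0.689655 + 0.14·0.246079 + 0.49·0.78125 = 0.672436.

0.6724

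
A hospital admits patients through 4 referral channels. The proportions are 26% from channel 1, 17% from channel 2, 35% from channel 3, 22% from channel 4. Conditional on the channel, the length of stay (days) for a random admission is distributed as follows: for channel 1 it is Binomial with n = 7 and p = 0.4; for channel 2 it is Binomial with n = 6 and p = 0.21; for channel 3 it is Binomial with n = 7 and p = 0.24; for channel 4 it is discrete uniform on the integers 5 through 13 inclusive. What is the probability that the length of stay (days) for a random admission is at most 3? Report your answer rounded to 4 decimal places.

0.6796

Conditional on each channel, P(X ≤ 3): 1: 0.710208; 2: 0.979772; 3: 0.938305; 4: 0.
By total probability, P(X ≤ 3) = 0.26·0.710208 + 0.17·0.979772 + 0.35·0.938305 + 0.22·0 = 0.679622.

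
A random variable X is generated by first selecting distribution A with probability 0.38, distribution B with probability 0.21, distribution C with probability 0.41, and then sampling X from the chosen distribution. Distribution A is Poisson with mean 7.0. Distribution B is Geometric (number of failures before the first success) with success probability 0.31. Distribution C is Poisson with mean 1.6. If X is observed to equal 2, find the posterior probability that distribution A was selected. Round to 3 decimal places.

Likelihoods P(X=2 | ·): A: 0.0223411; B: 0.147591; C: 0.258428.
Posterior ∝ prior × likelihood. Numerator for A: 0.38·0.0223411 = 0.00848962.
Normalizing constant: 0.38·0.0223411 + 0.21·0.147591 + 0.41·0.258428 = 0.145439.
P(A | observation) = 0.00848962 / 0.145439 = 0.0583724.

0.058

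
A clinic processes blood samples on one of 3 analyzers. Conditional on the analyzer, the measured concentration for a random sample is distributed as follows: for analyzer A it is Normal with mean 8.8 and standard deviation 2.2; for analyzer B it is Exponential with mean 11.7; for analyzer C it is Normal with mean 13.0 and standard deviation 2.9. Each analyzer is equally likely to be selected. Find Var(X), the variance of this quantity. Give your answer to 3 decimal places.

53.129

Per component, A: μ=8.8, E[X²]=82.28; B: μ=11.7, E[X²]=273.78; C: μ=13, E[X²]=177.41.
E[X] = 0.333333·8.8 + 0.333333·11.7 + 0.333333·13 = 11.1667.
E[X²] = 0.333333·82.28 + 0.333333·273.78 + 0.333333·177.41 = 177.823.
Var(X) = E[X²] − (E[X])² = 177.823 − 124.694 = 53.1289.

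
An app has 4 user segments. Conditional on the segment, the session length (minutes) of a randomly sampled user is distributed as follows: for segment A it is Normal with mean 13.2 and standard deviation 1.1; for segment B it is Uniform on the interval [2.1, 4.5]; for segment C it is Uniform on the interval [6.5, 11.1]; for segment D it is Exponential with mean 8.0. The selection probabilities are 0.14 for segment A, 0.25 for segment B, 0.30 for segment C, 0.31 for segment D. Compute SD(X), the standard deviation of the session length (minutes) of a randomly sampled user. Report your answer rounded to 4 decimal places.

5.4878

Per component, A: μ=13.2, E[X²]=175.45; B: μ=3.3, E[X²]=11.37; C: μ=8.8, E[X²]=79.2033; D: μ=8, E[X²]=128.
E[X] = 0.14·13.2 + 0.25·3.3 + 0.3·8.8 + 0.31·8 = 7.793.
E[X²] = 0.14·175.45 + 0.25·11.37 + 0.3·79.2033 + 0.31·128 = 90.8465.
Var(X) = E[X²] − (E[X])² = 90.8465 − 60.7308 = 30.1157.
SD(X) = √30.1157 = 5.48777.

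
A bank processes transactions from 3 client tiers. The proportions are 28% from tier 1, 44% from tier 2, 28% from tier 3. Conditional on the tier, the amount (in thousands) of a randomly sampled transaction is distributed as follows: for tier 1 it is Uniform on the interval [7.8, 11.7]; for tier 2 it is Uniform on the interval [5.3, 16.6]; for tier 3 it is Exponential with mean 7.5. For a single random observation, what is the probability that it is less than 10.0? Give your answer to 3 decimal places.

Conditional on each tier, P(X < 10.0): 1: 0.564103; 2: 0.415929; 3: 0.736403.
By total probability, P(X < 10.0) = 0.28·0.564103 + 0.44·0.415929 + 0.28·0.736403 = 0.54715.

0.547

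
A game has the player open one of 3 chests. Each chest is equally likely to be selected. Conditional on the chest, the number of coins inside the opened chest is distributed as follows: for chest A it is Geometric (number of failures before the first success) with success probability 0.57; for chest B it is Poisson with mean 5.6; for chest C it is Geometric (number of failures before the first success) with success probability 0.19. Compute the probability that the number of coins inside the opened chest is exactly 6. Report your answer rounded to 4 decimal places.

0.0719

Conditional on each chest, P(X = 6): A: 0.00360318; B: 0.158397; C: 0.0536616.
By total probability, P(X = 6) = 0.333333·0.00360318 + 0.333333·0.158397 + 0.333333·0.0536616 = 0.0718872.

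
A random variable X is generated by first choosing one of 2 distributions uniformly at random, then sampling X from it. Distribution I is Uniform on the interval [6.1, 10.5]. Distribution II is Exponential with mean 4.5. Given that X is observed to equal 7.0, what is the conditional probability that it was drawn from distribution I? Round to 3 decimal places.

0.829

Likelihoods f(7.0 | ·): I: 0.227273; II: 0.0469049.
Posterior ∝ prior × likelihood. Numerator for I: 0.5·0.227273 = 0.113636.
Normalizing constant: 0.5·0.227273 + 0.5·0.0469049 = 0.137089.
P(I | observation) = 0.113636 / 0.137089 = 0.828925.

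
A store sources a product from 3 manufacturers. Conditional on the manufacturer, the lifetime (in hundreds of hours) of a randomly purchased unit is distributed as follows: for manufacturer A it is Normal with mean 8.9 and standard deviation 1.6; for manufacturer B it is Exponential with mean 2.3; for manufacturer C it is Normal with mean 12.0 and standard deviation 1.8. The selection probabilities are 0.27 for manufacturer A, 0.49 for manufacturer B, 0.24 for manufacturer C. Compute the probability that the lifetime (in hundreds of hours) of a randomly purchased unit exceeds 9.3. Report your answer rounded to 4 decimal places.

0.3409

Conditional on each manufacturer, P(X > 9.3): A: 0.401294; B: 0.0175364; C: 0.933193.
By total probability, P(X > 9.3) = 0.27·0.401294 + 0.49·0.0175364 + 0.24·0.933193 = 0.340908.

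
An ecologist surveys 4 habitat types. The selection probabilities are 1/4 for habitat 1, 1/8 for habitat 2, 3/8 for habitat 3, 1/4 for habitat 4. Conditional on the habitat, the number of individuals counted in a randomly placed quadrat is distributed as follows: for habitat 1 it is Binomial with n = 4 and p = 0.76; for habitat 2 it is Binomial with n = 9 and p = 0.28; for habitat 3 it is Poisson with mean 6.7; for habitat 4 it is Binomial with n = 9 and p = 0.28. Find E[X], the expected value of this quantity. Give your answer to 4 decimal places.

4.2175

Component means — 1: 3.04; 2: 2.52; 3: 6.7; 4: 2.52.
E[X] = 0.25·3.04 + 0.125·2.52 + 0.375·6.7 + 0.25·2.52 = 4.2175.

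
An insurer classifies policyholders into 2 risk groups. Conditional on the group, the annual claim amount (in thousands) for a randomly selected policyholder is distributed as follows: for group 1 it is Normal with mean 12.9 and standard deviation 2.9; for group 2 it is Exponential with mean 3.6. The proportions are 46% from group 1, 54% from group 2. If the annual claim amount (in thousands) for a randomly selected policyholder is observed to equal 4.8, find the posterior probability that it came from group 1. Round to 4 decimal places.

Likelihoods f(4.8 | ·): 1: 0.00278262; 2: 0.0732214.
Posterior ∝ prior × likelihood. Numerator for 1: 0.46·0.00278262 = 0.00128.
Normalizing constant: 0.46·0.00278262 + 0.54·0.0732214 = 0.0408196.
P(1 | observation) = 0.00128 / 0.0408196 = 0.0313576.

0.0314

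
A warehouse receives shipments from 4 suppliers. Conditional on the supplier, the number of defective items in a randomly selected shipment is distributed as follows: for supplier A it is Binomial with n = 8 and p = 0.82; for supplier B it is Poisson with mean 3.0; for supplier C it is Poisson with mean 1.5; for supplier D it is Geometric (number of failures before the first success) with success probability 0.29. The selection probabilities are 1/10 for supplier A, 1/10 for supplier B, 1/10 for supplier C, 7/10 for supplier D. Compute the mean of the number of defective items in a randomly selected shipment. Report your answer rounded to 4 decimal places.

2.8198

Component means — A: 6.56; B: 3; C: 1.5; D: 2.44828.
E[X] = 0.1·6.56 + 0.1·3 + 0.1·1.5 + 0.7·2.44828 = 2.81979.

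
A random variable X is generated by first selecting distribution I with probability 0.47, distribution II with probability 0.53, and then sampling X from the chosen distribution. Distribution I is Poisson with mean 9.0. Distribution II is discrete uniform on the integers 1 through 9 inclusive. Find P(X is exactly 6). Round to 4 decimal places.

0.1017

Conditional on each component, P(X = 6): I: 0.0910903; II: 0.111111.
By total probability, P(X = 6) = 0.47·0.0910903 + 0.53·0.111111 = 0.101701.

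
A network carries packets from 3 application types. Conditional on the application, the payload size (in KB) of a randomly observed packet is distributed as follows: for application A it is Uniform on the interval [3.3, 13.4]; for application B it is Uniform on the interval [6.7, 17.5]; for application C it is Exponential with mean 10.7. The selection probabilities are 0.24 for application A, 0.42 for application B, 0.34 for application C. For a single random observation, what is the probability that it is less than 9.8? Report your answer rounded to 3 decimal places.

0.479

Conditional on each application, P(X < 9.8): A: 0.643564; B: 0.287037; C: 0.599839.
By total probability, P(X < 9.8) = 0.24·0.643564 + 0.42·0.287037 + 0.34·0.599839 = 0.478956.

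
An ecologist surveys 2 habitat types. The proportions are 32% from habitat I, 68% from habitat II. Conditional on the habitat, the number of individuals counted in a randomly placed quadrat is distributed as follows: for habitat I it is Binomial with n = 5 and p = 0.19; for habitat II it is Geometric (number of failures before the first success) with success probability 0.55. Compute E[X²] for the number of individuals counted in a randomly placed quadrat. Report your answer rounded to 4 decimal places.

2.0018

For each component E[X²] = Var + (mean)², giving I: 1.672; II: 2.15702.
Overall E[X²] = 0.32·1.672 + 0.68·2.15702 = 2.00182.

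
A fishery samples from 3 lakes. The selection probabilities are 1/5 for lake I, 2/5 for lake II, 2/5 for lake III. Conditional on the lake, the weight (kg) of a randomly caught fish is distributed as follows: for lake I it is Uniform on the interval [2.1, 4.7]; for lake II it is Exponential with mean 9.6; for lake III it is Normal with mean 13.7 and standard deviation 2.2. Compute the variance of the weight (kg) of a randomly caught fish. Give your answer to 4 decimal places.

Per component, I: μ=3.4, E[X²]=12.1233; II: μ=9.6, E[X²]=184.32; III: μ=13.7, E[X²]=192.53.
E[X] = 0.2·3.4 + 0.4·9.6 + 0.4·13.7 = 10.
E[X²] = 0.2·12.1233 + 0.4·184.32 + 0.4·192.53 = 153.165.
Var(X) = E[X²] − (E[X])² = 153.165 − 100 = 53.1647.

53.1647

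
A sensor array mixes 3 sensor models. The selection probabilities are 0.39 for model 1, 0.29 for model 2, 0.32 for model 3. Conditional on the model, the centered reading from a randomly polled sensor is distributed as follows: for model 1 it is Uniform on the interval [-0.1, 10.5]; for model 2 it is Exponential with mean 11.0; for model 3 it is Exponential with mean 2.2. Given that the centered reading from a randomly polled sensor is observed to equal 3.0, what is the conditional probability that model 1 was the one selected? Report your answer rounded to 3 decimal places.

Likelihoods f(3.0 | ·): 1: 0.0943396; 2: 0.0692091; 3: 0.116241.
Posterior ∝ prior × likelihood. Numerator for 1: 0.39·0.0943396 = 0.0367925.
Normalizing constant: 0.39·0.0943396 + 0.29·0.0692091 + 0.32·0.116241 = 0.0940601.
P(1 | observation) = 0.0367925 / 0.0940601 = 0.391159.

0.391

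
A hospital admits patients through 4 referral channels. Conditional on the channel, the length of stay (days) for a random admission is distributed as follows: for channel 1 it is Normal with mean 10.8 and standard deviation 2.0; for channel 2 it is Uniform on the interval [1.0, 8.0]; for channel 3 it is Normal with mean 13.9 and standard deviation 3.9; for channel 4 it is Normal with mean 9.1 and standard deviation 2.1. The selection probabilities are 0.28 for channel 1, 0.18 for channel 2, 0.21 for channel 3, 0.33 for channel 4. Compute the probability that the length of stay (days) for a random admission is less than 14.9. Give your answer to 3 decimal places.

0.910

Conditional on each channel, P(X < 14.9): 1: 0.979818; 2: 1; 3: 0.601183; 4: 0.997127.
By total probability, P(X < 14.9) = 0.28·0.979818 + 0.18·1 + 0.21·0.601183 + 0.33·0.997127 = 0.909649.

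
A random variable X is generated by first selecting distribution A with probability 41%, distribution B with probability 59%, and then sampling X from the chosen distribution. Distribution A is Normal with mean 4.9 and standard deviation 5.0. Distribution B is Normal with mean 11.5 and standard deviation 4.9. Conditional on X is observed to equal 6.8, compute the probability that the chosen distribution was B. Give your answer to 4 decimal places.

0.4991

Likelihoods f(6.8 | ·): A: 0.0742308; B: 0.0513962.
Posterior ∝ prior × likelihood. Numerator for B: 0.59·0.0513962 = 0.0303238.
Normalizing constant: 0.41·0.0742308 + 0.59·0.0513962 = 0.0607584.
P(B | observation) = 0.0303238 / 0.0607584 = 0.499088.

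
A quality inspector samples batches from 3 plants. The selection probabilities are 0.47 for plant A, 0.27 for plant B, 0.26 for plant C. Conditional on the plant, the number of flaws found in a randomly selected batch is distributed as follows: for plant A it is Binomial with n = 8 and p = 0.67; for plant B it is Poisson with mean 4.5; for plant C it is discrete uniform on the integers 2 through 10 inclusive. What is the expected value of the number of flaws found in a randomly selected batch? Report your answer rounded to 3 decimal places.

Component means — A: 5.36; B: 4.5; C: 6.
E[X] = 0.47·5.36 + 0.27·4.5 + 0.26·6 = 5.2942.

5.294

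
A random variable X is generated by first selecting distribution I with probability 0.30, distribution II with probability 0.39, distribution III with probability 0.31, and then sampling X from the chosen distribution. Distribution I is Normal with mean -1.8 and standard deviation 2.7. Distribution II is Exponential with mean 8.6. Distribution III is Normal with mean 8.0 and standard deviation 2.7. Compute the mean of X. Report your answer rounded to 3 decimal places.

5.294

Component means — I: -1.8; II: 8.6; III: 8.
E[X] = 0.3·-1.8 + 0.39·8.6 + 0.31·8 = 5.294.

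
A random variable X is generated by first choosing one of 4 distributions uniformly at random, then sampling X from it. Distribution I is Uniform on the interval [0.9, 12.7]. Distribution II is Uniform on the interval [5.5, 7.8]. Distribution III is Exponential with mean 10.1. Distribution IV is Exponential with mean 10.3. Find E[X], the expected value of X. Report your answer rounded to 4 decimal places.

8.4625

Component means — I: 6.8; II: 6.65; III: 10.1; IV: 10.3.
E[X] = 0.25·6.8 + 0.25·6.65 + 0.25·10.1 + 0.25·10.3 = 8.4625.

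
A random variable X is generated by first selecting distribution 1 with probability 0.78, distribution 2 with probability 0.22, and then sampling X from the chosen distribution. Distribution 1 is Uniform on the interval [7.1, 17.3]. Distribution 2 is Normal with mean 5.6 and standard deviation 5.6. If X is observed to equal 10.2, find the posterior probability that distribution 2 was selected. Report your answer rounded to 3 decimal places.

0.128

Likelihoods f(10.2 | ·): 1: 0.0980392; 2: 0.0508397.
Posterior ∝ prior × likelihood. Numerator for 2: 0.22·0.0508397 = 0.0111847.
Normalizing constant: 0.78·0.0980392 + 0.22·0.0508397 = 0.0876553.
P(2 | observation) = 0.0111847 / 0.0876553 = 0.127599.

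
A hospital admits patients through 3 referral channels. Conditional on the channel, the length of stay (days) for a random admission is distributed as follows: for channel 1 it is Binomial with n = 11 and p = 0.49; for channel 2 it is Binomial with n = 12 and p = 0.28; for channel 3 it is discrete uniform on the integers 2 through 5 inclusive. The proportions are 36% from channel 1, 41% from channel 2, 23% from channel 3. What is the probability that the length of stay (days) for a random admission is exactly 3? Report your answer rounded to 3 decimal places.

0.192

Conditional on each channel, P(X = 3): 1: 0.0888451; 2: 0.251125; 3: 0.25.
By total probability, P(X = 3) = 0.36·0.0888451 + 0.41·0.251125 + 0.23·0.25 = 0.192445.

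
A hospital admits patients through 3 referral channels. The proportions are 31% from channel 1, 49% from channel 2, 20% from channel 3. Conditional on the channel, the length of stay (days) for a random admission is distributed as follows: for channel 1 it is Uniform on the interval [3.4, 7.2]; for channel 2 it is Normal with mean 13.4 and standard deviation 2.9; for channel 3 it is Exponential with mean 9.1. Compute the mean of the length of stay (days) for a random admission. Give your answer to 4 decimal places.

10.0290

Component means — 1: 5.3; 2: 13.4; 3: 9.1.
E[X] = 0.31·5.3 + 0.49·13.4 + 0.2·9.1 = 10.029.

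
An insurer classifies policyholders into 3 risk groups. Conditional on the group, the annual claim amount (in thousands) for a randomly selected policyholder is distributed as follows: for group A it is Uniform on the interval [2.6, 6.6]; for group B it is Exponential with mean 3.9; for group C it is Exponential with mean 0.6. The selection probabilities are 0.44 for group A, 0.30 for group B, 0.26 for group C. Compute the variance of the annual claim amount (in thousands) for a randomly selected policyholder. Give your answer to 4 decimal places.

Per component, A: μ=4.6, E[X²]=22.4933; B: μ=3.9, E[X²]=30.42; C: μ=0.6, E[X²]=0.72.
E[X] = 0.44·4.6 + 0.3·3.9 + 0.26·0.6 = 3.35.
E[X²] = 0.44·22.4933 + 0.3·30.42 + 0.26·0.72 = 19.2103.
Var(X) = E[X²] − (E[X])² = 19.2103 − 11.2225 = 7.98777.

7.9878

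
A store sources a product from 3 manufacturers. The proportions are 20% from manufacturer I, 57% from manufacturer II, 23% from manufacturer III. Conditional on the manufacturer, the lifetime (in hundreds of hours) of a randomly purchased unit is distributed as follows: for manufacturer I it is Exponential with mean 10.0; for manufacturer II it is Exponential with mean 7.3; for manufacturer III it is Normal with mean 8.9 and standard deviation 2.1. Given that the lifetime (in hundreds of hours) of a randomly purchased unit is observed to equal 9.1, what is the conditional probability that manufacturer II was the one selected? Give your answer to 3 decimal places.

Likelihoods f(9.1 | ·): I: 0.0402524; II: 0.0393819; III: 0.189113.
Posterior ∝ prior × likelihood. Numerator for II: 0.57·0.0393819 = 0.0224477.
Normalizing constant: 0.2·0.0402524 + 0.57·0.0393819 + 0.23·0.189113 = 0.0739941.
P(II | observation) = 0.0224477 / 0.0739941 = 0.303371.

0.303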